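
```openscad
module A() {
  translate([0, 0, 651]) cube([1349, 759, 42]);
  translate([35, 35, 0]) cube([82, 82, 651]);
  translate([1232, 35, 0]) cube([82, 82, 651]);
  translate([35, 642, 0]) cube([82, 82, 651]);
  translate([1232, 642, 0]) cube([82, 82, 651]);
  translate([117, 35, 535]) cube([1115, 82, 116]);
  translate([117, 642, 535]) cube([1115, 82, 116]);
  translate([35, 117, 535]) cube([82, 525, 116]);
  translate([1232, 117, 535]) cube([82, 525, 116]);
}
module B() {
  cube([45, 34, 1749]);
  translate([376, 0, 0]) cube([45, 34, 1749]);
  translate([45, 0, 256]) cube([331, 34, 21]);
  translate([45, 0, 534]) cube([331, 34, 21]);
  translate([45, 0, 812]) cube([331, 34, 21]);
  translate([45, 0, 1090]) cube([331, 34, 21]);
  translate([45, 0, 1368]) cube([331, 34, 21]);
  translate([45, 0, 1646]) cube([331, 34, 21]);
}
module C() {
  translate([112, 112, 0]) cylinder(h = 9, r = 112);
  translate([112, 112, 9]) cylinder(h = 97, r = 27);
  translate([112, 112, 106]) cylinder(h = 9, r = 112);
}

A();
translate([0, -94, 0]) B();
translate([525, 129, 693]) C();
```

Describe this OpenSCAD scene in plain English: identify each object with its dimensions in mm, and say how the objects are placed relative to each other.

A is a rectangular dining table. The top is 1349×759×42 mm with its upper surface at z = 693 mm. It stands on four 82×82 mm square legs, each inset 35 mm from the nearest pair of top edges, running from the floor to the underside of the top. Four apron rails, 82 mm thick and 116 mm tall, run between adjacent legs with their top edges flush with the underside of the top and their outer faces flush with the legs' outer faces.

B is a straight ladder. Two 45×34 mm vertical rails, 1749 mm tall, stand 421 mm apart (outside-to-outside) with their front faces coplanar on the −y side. 6 rungs, each 34 mm deep and 21 mm tall, span between the inner faces of the rails, front faces flush with the rails. The lowest rung's underside is at z = 256 mm and rungs are spaced 278 mm apart (underside to underside).

C is a spool: two coaxial disc flanges of radius 112 mm and thickness 9 mm, joined by a core cylinder of radius 27 mm and height 97 mm. The lower flange rests on z = 0 and the three cylinders share a vertical axis.

The ladder is on the floor beside the table on its −y side. The spool is on top of the table.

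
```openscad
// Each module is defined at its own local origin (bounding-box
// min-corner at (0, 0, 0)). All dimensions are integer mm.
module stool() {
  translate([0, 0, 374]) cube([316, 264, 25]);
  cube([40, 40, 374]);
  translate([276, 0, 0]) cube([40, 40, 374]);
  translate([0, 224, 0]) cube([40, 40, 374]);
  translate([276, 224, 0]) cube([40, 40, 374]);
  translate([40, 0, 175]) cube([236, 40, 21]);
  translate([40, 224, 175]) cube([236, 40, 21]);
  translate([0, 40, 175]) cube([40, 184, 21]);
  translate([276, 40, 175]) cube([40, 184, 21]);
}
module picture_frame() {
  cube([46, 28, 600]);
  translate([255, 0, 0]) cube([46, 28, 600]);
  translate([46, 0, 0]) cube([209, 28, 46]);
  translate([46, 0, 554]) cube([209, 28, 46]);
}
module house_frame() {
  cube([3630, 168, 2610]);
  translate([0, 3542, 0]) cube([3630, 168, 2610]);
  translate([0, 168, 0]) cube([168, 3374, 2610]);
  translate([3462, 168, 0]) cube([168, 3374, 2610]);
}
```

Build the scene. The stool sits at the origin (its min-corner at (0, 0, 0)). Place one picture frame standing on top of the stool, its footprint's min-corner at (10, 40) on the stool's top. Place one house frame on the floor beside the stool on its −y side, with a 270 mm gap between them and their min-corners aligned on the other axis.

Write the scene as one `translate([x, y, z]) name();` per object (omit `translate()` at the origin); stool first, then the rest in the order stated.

stool();
translate([10, 40, 399]) picture_frame();
translate([0, -3980, 0]) house_frame();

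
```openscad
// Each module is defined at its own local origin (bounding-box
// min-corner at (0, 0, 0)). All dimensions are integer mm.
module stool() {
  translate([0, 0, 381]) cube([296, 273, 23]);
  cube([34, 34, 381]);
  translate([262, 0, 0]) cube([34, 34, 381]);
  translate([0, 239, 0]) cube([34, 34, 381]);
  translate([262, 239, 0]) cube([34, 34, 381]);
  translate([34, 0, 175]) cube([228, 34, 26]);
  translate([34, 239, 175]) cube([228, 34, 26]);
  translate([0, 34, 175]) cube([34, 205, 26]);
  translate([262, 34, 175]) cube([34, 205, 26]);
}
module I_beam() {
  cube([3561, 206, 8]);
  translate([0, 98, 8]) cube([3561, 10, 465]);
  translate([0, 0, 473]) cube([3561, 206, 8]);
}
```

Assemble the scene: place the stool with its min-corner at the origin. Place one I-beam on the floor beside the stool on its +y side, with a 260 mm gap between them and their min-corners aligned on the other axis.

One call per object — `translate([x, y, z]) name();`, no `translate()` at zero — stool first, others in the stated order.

stool();
translate([0, 533, 0]) I_beam();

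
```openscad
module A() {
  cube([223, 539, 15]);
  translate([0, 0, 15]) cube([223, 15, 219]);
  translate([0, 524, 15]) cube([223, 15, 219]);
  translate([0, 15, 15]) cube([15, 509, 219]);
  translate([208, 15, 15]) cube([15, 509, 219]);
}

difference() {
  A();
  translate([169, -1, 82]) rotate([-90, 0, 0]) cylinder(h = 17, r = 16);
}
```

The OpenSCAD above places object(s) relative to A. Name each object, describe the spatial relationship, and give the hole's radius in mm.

The subtracted cylinder has r = 16 mm.

A is an open box. The open box has a circular hole through its front wall. The hole's radius is 16 mm.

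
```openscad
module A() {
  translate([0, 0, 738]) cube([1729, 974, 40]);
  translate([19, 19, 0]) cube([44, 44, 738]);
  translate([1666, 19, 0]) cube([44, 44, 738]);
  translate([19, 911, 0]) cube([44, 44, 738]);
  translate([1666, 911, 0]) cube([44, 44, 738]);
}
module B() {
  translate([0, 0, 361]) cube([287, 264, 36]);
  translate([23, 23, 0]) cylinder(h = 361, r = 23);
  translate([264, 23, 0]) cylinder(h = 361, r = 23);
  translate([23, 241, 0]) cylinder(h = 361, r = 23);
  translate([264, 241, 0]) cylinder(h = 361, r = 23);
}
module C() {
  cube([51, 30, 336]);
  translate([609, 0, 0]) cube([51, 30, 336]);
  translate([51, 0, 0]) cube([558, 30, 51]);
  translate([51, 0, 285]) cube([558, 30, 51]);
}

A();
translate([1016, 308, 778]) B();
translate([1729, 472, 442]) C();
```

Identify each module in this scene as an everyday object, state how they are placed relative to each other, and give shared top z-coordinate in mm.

Both tops at z = 778 mm.

A is a table. B is a stool. C is a picture frame. The stool is on top of the table. The picture frame is beside the table with their tops flush at z = 778. The shared top z-coordinate is 778 mm.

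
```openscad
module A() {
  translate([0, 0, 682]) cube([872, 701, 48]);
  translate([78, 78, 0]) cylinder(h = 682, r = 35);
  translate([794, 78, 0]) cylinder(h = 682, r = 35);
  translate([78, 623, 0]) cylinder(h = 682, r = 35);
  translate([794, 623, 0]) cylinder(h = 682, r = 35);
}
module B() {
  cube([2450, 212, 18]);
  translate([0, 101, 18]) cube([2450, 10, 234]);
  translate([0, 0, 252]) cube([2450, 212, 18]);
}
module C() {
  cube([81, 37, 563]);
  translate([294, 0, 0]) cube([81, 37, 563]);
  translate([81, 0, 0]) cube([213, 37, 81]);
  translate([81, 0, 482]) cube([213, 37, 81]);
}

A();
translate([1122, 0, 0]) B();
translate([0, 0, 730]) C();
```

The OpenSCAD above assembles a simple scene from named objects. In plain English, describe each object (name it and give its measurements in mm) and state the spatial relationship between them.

A is a table: top 872 mm (x) × 701 mm (y), 48 mm thick, upper face at z = 730 mm, on four round legs of 70 mm diameter, each leg's bounding box inset 43 mm from the nearest pair of top edges, running from z = 0 to the bottom of the top.

B is an I-beam lying along x, 2450 mm long. Overall section height 270 mm. Two flanges 212 mm wide (y) and 18 mm thick, one on the floor and one at the top; a web 10 mm thick runs between them, centred on the flange width.

C is a rectangular picture frame lying in the x–z plane (depth along y). The opening is 213 mm wide (x) by 401 mm tall (z), surrounded by a border 81 mm wide on all four sides. The frame is 37 mm deep and is made of two full-height vertical stiles with two horizontal rails fitted between them.

The I-beam is on the floor beside the table on its +x side. The picture frame is on top of the table.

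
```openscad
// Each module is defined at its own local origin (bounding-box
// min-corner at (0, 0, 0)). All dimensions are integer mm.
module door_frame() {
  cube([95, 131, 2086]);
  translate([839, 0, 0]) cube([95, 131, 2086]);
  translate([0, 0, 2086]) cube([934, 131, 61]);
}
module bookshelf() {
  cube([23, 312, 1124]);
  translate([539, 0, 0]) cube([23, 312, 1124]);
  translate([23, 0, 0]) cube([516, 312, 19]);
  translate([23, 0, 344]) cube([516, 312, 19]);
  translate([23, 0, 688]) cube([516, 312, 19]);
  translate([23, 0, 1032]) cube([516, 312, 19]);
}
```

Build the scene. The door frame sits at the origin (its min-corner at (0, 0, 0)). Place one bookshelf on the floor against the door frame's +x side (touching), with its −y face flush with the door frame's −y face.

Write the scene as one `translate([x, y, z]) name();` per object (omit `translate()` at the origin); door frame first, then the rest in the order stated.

door_frame();
translate([934, 0, 0]) bookshelf();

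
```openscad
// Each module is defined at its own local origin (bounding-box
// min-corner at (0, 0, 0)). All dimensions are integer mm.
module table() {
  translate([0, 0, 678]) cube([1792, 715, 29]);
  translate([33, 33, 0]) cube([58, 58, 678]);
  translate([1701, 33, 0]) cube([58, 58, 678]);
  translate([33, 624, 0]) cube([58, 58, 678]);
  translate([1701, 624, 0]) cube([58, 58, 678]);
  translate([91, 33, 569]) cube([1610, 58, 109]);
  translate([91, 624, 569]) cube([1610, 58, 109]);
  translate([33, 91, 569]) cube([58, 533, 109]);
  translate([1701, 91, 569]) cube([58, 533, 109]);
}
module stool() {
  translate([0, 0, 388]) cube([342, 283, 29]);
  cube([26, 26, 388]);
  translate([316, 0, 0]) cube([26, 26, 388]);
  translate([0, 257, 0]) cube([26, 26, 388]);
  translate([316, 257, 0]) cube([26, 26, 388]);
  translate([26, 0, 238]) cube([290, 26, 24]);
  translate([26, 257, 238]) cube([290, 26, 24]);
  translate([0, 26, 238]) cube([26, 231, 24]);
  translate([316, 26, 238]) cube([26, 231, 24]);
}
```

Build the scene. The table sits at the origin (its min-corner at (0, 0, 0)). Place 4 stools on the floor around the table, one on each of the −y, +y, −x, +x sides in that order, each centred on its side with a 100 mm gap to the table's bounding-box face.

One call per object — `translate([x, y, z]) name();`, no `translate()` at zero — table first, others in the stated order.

table();
translate([725, -383, 0]) stool();
translate([725, 815, 0]) stool();
translate([-442, 216, 0]) stool();
translate([1892, 216, 0]) stool();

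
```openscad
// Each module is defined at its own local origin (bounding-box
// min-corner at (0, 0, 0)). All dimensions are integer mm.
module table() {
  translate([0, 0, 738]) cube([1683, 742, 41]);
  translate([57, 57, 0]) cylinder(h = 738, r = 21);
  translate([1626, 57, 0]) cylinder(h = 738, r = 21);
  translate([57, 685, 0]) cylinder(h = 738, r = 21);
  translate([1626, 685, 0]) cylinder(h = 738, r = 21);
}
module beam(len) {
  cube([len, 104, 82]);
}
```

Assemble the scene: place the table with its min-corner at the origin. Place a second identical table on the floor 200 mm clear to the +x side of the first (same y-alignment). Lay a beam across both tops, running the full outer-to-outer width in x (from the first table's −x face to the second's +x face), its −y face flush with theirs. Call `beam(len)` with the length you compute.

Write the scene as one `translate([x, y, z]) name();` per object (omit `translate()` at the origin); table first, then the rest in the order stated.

table();
translate([1883, 0, 0]) table();
translate([0, 0, 779]) beam(3566);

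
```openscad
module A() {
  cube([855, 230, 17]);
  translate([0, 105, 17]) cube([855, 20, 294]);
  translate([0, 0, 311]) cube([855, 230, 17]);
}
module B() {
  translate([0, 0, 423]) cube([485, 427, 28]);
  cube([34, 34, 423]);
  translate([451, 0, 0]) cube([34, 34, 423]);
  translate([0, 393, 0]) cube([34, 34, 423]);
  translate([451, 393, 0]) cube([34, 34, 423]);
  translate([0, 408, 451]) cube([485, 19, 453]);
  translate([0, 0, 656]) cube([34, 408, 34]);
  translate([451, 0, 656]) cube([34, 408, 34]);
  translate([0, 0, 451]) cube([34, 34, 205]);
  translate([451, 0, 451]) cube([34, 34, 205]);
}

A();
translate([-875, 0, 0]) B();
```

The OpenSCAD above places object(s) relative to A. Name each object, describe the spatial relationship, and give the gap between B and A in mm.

The chair's nearest face is 390 mm from the I-beam's −x face.

A is an I-beam. B is a chair. The chair is on the floor beside the I-beam on its −x side. The gap between the chair and the I-beam is 390 mm.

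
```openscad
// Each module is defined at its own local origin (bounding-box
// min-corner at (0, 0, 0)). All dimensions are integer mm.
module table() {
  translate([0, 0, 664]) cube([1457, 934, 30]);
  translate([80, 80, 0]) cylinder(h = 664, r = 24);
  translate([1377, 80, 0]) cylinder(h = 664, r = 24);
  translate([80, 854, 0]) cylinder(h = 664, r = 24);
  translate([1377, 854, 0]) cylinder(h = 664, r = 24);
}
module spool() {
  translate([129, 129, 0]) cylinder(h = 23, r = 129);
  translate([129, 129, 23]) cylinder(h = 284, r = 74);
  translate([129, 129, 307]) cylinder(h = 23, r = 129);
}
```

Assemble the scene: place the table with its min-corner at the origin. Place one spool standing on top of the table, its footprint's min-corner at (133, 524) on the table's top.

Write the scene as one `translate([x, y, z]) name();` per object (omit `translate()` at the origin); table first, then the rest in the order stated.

table();
translate([133, 524, 694]) spool();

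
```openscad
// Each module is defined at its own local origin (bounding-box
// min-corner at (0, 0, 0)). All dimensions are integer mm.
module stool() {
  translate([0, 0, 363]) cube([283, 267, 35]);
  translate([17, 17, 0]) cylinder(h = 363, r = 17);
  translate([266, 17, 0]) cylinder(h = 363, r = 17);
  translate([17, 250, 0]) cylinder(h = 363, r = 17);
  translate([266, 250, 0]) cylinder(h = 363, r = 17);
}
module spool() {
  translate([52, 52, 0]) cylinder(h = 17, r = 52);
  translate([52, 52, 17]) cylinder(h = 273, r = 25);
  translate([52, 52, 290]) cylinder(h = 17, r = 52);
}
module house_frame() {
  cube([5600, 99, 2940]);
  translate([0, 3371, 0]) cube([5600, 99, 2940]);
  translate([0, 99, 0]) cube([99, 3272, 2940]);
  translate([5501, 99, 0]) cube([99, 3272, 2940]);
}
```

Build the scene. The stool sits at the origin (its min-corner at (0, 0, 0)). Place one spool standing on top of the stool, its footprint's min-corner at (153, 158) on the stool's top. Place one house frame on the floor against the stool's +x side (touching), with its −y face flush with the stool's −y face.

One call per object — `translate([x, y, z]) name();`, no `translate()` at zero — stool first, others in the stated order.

stool();
translate([153, 158, 398]) spool();
translate([283, 0, 0]) house_frame();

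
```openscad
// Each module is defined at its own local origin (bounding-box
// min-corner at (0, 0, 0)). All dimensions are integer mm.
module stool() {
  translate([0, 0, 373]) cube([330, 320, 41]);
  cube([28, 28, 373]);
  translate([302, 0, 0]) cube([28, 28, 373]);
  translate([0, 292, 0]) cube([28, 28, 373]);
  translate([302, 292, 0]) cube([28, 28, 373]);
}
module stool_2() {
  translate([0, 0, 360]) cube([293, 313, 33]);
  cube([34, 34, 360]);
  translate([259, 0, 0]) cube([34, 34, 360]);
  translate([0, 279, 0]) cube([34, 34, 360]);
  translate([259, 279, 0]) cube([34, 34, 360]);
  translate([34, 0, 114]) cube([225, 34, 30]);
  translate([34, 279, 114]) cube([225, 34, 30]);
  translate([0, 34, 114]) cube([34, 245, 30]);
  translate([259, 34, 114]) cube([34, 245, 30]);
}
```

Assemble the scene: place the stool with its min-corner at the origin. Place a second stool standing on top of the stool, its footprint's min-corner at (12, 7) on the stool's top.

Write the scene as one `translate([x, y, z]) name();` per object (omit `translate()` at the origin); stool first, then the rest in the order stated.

stool();
translate([12, 7, 414]) stool_2();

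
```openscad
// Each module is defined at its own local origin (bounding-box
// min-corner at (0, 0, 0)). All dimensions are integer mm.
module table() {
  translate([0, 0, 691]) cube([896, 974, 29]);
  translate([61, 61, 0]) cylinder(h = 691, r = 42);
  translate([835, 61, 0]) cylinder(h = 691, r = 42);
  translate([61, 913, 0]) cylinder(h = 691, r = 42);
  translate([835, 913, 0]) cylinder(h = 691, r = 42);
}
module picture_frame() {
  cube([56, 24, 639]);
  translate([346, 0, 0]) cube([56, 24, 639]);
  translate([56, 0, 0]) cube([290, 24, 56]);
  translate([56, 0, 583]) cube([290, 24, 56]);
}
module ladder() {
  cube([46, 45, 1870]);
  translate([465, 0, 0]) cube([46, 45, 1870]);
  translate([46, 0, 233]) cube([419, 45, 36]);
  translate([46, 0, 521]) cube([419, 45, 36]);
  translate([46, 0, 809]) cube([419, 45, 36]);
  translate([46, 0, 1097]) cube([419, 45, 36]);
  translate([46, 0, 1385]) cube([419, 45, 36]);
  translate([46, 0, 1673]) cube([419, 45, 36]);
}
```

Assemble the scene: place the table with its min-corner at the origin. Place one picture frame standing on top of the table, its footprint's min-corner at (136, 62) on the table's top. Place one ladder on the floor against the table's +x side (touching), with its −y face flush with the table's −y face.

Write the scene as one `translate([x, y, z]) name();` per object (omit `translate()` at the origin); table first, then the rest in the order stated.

table();
translate([136, 62, 720]) picture_frame();
translate([896, 0, 0]) ladder();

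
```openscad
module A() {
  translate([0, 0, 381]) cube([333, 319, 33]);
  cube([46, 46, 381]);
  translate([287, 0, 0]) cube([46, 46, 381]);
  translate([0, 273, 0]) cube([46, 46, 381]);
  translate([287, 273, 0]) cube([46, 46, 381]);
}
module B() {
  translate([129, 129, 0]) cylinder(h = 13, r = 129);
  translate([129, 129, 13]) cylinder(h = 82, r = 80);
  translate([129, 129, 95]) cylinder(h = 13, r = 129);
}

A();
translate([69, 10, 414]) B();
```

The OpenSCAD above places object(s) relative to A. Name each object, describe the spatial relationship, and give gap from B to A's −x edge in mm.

The spool's min-x is at 69; the stool's min-x is 0; gap = 69 mm.

A is a stool. B is a spool. The spool is on top of the stool. The gap from the spool to the stool's −x edge is 69 mm.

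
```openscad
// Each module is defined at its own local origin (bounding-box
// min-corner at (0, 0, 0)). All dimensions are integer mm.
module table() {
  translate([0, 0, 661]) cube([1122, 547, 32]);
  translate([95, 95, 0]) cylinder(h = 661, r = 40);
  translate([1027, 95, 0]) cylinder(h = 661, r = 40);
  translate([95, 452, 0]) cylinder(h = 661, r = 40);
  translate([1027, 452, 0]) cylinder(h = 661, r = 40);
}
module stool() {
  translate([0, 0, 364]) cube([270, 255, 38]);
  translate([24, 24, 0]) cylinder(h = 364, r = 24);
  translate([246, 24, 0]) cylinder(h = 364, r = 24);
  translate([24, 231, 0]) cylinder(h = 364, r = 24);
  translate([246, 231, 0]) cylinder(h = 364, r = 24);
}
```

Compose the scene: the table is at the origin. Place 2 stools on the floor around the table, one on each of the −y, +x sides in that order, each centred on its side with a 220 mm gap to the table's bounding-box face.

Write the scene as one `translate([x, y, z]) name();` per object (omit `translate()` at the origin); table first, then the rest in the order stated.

table();
translate([426, -475, 0]) stool();
translate([1342, 146, 0]) stool();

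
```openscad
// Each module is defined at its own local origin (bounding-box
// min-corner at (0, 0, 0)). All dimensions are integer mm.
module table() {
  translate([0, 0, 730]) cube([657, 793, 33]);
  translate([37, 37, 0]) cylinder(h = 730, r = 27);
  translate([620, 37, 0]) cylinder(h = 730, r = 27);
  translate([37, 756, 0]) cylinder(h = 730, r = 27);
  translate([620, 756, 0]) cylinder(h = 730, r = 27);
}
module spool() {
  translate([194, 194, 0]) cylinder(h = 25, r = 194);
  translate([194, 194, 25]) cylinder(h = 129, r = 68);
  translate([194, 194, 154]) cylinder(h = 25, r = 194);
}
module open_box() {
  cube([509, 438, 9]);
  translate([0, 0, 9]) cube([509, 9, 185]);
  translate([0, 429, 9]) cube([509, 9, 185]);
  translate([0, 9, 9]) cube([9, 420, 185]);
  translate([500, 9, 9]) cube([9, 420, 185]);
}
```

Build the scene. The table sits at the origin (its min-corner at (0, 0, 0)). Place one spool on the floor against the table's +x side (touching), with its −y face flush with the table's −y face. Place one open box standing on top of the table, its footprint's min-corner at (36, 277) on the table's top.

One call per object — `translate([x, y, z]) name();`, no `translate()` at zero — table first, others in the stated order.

table();
translate([657, 0, 0]) spool();
translate([36, 277, 763]) open_box();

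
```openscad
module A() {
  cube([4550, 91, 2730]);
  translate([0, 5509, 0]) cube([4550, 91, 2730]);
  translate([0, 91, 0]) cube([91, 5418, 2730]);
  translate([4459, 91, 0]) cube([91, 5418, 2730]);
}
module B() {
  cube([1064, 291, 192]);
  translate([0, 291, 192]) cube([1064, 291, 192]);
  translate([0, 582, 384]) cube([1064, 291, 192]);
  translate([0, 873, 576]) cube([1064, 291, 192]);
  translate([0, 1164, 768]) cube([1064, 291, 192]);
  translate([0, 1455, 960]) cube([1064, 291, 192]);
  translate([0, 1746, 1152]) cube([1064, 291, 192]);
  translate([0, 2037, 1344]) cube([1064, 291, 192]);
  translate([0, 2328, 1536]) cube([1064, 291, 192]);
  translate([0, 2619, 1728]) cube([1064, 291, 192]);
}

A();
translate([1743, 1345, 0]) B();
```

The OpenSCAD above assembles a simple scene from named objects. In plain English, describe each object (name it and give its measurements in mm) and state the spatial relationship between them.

A is the wall frame of a small rectangular building: four walls, each 2730 mm tall and 91 mm thick, enclosing a footprint 4550 mm (x) by 5600 mm (y) outside-to-outside, with no floor or roof. The front and back walls (the −y and +y sides) span the full width; the two side walls fit between them.

B is a run of 10 identical solid stair steps. Each tread is 1064×291 mm and each step block is 192 mm high. Step 1 rests on the floor; step k is offset from step 1 by (k−1)×291 mm in y and (k−1)×192 mm in z.

The staircase sits inside the house frame, centred.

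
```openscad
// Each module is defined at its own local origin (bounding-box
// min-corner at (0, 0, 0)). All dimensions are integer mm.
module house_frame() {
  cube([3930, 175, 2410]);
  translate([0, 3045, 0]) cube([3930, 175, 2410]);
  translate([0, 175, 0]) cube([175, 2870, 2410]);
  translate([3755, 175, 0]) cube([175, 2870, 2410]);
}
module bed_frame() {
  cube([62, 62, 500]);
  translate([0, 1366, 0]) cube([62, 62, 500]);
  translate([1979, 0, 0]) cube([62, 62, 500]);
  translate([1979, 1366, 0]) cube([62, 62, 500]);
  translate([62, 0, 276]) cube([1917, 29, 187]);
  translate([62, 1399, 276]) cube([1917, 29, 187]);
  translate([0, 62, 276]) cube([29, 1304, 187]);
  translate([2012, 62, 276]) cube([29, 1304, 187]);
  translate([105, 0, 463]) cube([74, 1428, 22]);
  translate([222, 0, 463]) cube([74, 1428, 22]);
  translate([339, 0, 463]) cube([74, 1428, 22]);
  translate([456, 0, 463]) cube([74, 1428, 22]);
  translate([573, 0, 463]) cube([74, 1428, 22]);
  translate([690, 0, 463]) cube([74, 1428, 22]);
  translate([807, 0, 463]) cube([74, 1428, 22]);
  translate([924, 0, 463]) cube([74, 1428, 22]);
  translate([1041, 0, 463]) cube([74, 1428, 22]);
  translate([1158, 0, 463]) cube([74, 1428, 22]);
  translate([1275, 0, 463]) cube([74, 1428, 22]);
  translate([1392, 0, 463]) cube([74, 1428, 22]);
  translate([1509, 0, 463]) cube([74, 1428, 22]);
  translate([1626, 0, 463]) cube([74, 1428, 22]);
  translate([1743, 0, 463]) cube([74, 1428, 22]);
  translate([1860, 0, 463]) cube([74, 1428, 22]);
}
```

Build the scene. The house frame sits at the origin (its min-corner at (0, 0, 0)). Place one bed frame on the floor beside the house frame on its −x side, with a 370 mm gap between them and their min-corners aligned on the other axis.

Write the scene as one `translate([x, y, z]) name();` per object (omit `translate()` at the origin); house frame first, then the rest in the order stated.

house_frame();
translate([-2411, 0, 0]) bed_frame();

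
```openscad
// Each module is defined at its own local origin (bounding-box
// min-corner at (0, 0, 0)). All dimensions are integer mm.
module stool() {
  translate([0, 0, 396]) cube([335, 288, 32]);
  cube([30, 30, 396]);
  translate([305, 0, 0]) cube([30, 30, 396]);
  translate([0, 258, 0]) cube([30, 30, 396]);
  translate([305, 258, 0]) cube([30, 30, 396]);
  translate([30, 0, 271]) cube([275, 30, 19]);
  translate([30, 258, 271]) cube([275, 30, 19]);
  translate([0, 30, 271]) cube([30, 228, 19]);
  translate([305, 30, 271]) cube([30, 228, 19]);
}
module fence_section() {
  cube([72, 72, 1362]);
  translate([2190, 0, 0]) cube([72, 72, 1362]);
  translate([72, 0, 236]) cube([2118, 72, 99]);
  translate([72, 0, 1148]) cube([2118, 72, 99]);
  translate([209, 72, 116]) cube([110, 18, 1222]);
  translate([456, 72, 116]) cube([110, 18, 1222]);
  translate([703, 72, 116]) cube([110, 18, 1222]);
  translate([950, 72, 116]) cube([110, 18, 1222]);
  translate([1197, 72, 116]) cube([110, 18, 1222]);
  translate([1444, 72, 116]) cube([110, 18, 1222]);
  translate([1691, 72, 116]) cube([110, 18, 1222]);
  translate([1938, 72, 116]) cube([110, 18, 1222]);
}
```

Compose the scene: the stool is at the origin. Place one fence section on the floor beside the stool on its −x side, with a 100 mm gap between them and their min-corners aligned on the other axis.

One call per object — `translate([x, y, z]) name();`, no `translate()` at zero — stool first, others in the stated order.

stool();
translate([-2362, 0, 0]) fence_section();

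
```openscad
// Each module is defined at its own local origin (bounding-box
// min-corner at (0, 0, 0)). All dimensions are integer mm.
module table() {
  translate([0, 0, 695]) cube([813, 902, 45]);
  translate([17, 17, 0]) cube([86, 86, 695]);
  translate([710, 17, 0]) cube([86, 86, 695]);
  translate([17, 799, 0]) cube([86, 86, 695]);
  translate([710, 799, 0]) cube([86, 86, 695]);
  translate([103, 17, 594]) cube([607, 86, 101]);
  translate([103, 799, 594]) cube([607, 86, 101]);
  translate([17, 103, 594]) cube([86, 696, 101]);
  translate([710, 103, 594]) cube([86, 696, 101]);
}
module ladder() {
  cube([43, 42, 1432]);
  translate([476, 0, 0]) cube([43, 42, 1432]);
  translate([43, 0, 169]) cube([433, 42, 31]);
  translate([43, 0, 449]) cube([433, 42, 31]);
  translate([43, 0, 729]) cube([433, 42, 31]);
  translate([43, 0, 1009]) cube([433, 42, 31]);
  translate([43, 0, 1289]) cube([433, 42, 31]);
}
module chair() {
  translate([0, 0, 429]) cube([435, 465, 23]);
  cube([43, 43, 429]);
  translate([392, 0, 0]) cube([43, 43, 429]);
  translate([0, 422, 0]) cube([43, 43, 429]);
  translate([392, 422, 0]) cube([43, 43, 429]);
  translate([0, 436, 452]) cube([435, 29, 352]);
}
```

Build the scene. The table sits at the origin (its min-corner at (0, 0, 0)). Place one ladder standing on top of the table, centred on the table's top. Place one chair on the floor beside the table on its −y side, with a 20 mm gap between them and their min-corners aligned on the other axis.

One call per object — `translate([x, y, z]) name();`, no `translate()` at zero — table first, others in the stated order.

table();
translate([147, 430, 740]) ladder();
translate([0, -485, 0]) chair();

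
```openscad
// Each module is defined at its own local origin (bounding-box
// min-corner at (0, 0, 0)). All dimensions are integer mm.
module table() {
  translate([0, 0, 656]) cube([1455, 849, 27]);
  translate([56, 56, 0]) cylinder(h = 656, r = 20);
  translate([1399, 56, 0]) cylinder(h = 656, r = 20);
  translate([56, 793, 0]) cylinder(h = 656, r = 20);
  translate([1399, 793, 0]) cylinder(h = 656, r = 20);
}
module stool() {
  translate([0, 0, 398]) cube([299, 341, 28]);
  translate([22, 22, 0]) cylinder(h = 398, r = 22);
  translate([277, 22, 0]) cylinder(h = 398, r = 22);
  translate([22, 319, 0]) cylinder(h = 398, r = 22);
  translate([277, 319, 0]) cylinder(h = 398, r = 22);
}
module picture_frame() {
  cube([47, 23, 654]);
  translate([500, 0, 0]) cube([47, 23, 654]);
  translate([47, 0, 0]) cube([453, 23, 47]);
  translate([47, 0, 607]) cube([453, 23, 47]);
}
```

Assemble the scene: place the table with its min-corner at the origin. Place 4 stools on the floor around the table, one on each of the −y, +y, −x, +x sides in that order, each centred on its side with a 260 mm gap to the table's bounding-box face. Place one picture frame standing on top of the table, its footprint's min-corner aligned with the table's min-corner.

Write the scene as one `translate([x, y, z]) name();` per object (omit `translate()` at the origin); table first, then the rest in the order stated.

table();
translate([578, -601, 0]) stool();
translate([578, 1109, 0]) stool();
translate([-559, 254, 0]) stool();
translate([1715, 254, 0]) stool();
translate([0, 0, 683]) picture_frame();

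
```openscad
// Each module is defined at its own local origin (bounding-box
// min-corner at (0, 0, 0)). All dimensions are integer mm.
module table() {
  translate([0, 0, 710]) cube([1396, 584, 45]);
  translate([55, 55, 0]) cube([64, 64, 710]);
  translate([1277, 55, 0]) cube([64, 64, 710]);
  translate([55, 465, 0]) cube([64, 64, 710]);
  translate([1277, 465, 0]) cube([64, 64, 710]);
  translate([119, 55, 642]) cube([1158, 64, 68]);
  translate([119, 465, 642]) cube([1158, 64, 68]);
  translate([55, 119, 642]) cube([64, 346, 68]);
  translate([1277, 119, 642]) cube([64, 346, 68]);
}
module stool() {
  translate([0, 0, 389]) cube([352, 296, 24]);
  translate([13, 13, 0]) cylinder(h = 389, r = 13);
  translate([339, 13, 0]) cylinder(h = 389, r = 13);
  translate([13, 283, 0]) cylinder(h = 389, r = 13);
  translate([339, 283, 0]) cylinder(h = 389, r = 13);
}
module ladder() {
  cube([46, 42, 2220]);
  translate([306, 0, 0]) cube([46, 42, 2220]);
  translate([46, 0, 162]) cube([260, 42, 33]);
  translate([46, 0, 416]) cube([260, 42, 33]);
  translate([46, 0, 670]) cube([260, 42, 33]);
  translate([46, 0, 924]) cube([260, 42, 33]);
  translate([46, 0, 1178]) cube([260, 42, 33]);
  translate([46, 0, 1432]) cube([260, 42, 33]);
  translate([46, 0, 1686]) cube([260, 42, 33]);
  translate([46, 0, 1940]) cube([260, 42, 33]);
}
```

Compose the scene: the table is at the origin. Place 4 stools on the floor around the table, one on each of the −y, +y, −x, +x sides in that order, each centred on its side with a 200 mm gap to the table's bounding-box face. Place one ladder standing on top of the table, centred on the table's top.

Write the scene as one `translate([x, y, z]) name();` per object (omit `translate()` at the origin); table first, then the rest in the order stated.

table();
translate([522, -496, 0]) stool();
translate([522, 784, 0]) stool();
translate([-552, 144, 0]) stool();
translate([1596, 144, 0]) stool();
translate([522, 271, 755]) ladder();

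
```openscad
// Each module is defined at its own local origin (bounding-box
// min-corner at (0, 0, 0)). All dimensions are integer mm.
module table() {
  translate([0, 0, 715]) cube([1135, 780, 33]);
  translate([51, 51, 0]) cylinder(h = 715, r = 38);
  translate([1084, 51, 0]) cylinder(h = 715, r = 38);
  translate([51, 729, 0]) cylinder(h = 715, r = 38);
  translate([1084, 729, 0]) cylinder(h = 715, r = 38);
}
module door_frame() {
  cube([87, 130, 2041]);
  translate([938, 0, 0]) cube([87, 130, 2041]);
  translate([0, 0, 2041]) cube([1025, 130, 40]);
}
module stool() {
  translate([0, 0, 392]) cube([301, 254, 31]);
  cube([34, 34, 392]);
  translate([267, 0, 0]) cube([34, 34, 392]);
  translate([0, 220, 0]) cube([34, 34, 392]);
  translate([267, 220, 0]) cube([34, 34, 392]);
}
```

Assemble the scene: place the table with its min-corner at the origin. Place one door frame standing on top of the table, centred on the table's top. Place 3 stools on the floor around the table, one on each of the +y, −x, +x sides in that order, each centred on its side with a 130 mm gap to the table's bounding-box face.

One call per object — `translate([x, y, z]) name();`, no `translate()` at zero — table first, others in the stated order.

table();
translate([55, 325, 748]) door_frame();
translate([417, 910, 0]) stool();
translate([-431, 263, 0]) stool();
translate([1265, 263, 0]) stool();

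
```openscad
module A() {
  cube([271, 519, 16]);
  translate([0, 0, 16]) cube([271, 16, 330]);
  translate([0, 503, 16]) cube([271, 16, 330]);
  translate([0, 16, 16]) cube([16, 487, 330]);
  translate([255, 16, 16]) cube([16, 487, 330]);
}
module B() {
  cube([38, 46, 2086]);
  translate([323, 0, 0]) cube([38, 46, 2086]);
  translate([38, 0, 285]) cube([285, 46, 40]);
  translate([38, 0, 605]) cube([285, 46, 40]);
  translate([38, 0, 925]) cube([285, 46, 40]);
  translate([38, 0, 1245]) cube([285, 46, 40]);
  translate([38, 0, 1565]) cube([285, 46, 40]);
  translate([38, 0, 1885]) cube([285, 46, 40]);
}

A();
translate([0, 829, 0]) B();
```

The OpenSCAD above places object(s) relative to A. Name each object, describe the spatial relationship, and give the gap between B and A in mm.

The ladder's nearest face is 310 mm from the open box's +y face.

A is an open box. B is a ladder. The ladder is on the floor beside the open box on its +y side. The gap between the ladder and the open box is 310 mm.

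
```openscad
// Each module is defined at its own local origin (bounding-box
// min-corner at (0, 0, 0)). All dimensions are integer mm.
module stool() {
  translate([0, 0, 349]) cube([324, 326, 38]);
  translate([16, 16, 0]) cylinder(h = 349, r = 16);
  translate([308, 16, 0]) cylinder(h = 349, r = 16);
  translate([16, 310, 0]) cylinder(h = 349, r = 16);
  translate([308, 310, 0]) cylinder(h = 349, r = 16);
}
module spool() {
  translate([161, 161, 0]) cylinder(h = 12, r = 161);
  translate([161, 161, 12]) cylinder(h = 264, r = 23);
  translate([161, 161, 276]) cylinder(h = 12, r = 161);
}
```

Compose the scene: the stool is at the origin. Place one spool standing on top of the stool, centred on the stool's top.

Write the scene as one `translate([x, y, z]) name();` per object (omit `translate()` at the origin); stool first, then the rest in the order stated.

stool();
translate([1, 2, 387]) spool();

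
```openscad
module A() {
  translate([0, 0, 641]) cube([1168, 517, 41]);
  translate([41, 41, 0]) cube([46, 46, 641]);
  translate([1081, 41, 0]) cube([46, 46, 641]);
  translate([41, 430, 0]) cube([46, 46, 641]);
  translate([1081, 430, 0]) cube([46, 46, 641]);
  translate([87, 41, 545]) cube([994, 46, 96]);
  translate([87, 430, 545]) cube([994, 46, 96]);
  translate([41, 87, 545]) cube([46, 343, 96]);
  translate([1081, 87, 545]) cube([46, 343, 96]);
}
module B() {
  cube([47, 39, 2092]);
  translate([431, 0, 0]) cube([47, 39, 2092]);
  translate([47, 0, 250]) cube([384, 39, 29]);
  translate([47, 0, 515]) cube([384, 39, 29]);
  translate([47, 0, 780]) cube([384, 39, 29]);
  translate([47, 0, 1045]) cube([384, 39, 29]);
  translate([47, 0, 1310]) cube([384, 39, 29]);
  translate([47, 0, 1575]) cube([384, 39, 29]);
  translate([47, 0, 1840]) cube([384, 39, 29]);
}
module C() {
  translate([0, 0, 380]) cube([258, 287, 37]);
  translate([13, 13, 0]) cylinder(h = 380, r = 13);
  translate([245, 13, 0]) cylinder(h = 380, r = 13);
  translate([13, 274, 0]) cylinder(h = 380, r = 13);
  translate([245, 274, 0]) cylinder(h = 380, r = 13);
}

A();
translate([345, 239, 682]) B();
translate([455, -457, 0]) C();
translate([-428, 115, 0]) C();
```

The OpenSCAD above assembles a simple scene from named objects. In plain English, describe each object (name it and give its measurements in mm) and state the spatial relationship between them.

A is a table: top 1168 mm (x) × 517 mm (y), 41 mm thick, upper face at z = 682 mm, on four 46×46 mm square legs, each inset 41 mm from the nearest pair of top edges, running from z = 0 to the bottom of the top. Four apron rails, 46 mm thick and 96 mm tall, run between adjacent legs with their top edges flush with the underside of the top and their outer faces flush with the legs' outer faces.

B is a wooden ladder with two side rails of 47×39 mm section and 2092 mm height, set 478 mm apart overall. Between them run 7 rectangular rungs (39 mm deep, 29 mm thick), front faces flush with the rails' −y face. The bottom of the first rung is 250 mm above the floor and each subsequent rung is 265 mm higher than the one below.

C is a simple wooden stool: a rectangular seat 258 mm (x) by 287 mm (y), 37 mm thick, top face at z = 417 mm, on four round legs, each 26 mm in diameter. The legs rest on z = 0, each leg's axis is inset half a diameter from the nearest pair of seat edges (so the leg's bounding box is flush with the corner).

The ladder is on top of the table, centred. Two stools sit around the table at the −y, −x sides.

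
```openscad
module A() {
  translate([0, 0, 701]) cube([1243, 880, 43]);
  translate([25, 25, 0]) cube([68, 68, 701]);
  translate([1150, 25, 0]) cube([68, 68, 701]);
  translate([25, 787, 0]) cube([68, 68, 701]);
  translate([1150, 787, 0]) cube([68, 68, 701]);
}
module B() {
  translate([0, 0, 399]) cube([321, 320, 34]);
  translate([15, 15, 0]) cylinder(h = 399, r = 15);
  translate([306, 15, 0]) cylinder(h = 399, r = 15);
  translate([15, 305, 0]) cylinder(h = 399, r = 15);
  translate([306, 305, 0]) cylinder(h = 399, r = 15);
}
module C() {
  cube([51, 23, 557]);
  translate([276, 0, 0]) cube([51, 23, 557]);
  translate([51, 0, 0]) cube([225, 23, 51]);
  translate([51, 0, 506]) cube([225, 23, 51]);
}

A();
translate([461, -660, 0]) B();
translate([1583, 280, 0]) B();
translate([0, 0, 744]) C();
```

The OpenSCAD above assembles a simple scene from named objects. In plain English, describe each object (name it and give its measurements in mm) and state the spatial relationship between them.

A is a table with a 1243×880 mm rectangular top, 43 mm thick, top surface at z = 744 mm, supported by four 68×68 mm square legs, each inset 25 mm from the nearest pair of top edges, running from the floor.

B is a four-legged stool. The seat is 321×320 mm, 34 mm thick, top at z = 433 mm. It stands on four round legs, each 30 mm in diameter, from z = 0 to the seat underside, each leg's axis is inset half a diameter from the nearest pair of seat edges (so the leg's bounding box is flush with the corner).

C is a picture frame with a 225×455 mm rectangular opening (x by z) and a uniform 51 mm border on every side. Frame depth is 23 mm along y. It is built from two vertical stiles running the full outside height and two horizontal rails spanning the gap between the stiles.

Two stools sit around the table at the −y, +x sides. The picture frame is on top of the table.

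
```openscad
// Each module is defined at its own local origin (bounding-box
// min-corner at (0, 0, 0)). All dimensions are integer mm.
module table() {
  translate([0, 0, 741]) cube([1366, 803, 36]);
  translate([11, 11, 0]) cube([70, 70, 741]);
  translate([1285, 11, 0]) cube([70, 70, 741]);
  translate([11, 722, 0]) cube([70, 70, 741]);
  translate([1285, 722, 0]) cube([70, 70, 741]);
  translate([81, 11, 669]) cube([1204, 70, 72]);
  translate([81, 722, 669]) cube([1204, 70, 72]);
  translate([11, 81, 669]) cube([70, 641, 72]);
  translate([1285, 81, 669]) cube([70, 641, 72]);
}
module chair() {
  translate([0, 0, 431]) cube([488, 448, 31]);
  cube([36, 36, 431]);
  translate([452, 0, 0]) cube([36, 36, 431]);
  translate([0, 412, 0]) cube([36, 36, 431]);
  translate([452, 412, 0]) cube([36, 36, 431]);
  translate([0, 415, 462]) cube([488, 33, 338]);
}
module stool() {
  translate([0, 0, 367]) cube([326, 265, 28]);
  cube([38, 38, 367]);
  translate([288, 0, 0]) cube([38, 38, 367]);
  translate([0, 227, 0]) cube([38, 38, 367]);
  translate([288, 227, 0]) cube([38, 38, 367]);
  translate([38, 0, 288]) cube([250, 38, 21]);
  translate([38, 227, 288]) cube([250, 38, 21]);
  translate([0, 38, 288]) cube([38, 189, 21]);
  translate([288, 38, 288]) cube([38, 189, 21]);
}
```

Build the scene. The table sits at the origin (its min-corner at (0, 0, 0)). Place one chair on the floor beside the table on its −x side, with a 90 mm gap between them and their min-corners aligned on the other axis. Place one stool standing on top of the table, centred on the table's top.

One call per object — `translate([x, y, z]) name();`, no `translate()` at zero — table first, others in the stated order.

table();
translate([-578, 0, 0]) chair();
translate([520, 269, 777]) stool();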